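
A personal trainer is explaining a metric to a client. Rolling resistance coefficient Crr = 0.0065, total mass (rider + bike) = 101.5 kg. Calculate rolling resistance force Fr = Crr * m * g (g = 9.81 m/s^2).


Fr = Crr * m * g
= 0.0065 * 101.5 * 9.81
= 6.472 N

6.472 N


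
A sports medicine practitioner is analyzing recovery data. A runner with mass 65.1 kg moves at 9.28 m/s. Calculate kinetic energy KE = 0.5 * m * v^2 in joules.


v^2 = 9.28^2 = 86.1184
KE = 0.5 * 65.1 * 86.1184
= 2803.15 J

2803.15 J


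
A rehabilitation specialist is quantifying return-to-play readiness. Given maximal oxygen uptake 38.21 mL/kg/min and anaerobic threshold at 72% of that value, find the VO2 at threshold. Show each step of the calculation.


Percentage as decimal = 0.72
VO2 at AT = 38.21 * 0.72 = 27.51 mL/kg/min

27.51 mL/kg/min


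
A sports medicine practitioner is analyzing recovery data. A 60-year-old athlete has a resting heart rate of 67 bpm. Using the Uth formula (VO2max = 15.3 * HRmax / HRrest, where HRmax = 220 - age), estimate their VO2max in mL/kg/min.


HRmax = 220 - 60 = 160 bpm
Ratio = HRmax / HRrest = 160 / 67 = 2.3881
VO2max = 15.3 * 2.3881 = 36.54 mL/kg/min

36.54 mL/kg/min


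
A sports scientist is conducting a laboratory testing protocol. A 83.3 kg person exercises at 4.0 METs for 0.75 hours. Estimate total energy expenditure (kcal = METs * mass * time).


Energy = METs * mass(kg) * time(h)
= 4.0 * 83.3 * 0.75
= 249.9 kcal

249.9 kcal


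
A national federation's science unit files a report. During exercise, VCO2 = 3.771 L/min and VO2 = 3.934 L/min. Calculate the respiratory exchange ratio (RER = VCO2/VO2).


RER = VCO2 / VO2
= 3.771 / 3.934
= 0.9586

0.9586


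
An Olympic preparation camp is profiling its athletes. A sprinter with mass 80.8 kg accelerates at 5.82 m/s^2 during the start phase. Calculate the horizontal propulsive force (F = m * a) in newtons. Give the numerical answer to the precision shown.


F = m * a
= 80.8 * 5.82
= 470.26 N

470.26 N


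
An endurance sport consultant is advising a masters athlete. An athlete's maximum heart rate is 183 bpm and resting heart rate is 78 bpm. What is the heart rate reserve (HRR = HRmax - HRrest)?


HRR = HRmax - HRrest
= 183 - 78
= 105 bpm

105 bpm


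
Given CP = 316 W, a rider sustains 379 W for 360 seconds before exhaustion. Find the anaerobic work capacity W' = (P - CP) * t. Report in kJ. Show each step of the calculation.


Excess power = 379 - 316 = 63 W
Work above CP = 63 * 360 = 22680 J
W' = 22.68 kJ

22.68 kJ


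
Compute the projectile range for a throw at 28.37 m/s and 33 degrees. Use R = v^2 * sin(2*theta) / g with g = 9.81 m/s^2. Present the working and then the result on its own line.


Two times the angle = 66 degrees
sin(66) = 0.913545
R = 804.8569 * 0.913545 / 9.81 = 74.951 m

74.951 m


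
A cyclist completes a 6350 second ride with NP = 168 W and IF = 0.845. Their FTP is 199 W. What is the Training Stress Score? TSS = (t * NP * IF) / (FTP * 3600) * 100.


t * NP * IF = 6350 * 168 * 0.845 = 901446.0
FTP * 3600 = 716400
TSS = (901446.0 / 716400) * 100 = 125.83

125.83 TSS


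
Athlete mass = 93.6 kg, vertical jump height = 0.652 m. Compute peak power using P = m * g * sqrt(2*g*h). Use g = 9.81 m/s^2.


sqrt(2 * 9.81 * 0.652) = sqrt(12.79224) = 3.576624 m/s
P = 93.6 * 9.81 * 3.576624
= 3284.11 W

3284.11 W


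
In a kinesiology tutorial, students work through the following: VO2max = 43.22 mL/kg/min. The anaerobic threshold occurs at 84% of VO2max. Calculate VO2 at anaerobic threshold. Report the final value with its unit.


AT fraction = 84 / 100 = 0.84
AT VO2 = 43.22 * 0.84
= 36.3 mL/kg/min

36.3 mL/kg/min


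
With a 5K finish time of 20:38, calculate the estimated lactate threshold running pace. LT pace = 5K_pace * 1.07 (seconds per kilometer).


Race duration = 1238 s for 5 km
Average pace = 1238 / 5 = 247.6 s/km
LT pace = 247.6 * 1.07
= 264.93 s/km

264.93 s/km


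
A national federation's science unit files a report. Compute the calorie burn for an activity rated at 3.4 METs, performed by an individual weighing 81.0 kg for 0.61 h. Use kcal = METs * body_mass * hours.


Product of METs and mass = 3.4 * 81.0 = 275.4
Total kcal = 275.4 * 0.61 = 167.99 kcal

167.99 kcal


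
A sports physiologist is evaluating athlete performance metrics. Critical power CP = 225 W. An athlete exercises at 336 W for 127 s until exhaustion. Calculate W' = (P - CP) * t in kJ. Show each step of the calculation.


P - CP = 336 - 225 = 111 W
W' = 111 * 127 = 14097 J
= 14097 / 1000 = 14.097 kJ

14.097 kJ


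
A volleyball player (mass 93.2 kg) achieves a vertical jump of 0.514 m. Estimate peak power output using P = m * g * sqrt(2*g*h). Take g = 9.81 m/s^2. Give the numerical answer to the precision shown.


2 * g * h = 2 * 9.81 * 0.514 = 10.08468
sqrt(10.08468) = 3.175639 m/s
P = 93.2 * 9.81 * 3.175639 = 2903.46 W

2903.46 W


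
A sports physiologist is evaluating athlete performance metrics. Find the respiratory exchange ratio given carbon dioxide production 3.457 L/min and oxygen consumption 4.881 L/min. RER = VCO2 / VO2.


VCO2 = 3.457 L/min
VO2 = 4.881 L/min
RER = 3.457 / 4.881 = 0.7083

0.7083


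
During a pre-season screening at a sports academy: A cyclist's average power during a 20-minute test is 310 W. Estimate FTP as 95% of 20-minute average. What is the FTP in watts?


FTP = 20-min power * 0.95
= 310 * 0.95
= 294.5 W

294.5 W


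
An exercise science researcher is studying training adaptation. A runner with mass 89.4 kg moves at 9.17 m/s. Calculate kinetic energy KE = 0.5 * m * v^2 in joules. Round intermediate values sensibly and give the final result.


v^2 = 9.17^2 = 84.0889
KE = 0.5 * 89.4 * 84.0889
= 3758.77 J

3758.77 J


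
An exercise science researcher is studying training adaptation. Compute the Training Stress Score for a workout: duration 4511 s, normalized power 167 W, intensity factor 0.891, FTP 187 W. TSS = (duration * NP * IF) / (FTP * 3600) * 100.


Product = 4511 * 167 * 0.891 = 671223.267
Base = 187 * 3600 = 673200
TSS = 671223.267 / 673200 * 100 = 99.71

99.71 TSS


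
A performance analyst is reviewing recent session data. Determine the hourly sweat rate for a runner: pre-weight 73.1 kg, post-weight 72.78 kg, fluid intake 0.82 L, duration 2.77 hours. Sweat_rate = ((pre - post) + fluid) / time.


Mass lost = 73.1 - 72.78 = 0.32 kg
Add fluid consumed: 0.32 + 0.82 = 1.14 L total sweat
Sweat rate = 1.14 / 2.77 = 0.412 L/h

0.412 L/h


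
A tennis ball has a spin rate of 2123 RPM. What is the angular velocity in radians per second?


Convert RPM to rad/s: multiply by 2*pi and divide by 60
omega = 2123 * 2 * pi / 60
= 222.32 rad/s

222.32 rad/s


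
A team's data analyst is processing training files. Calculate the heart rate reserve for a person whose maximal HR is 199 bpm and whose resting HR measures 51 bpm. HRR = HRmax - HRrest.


HRmax = 199 bpm
HRrest = 51 bpm
HRR = 199 - 51 = 148 bpm

148 bpm


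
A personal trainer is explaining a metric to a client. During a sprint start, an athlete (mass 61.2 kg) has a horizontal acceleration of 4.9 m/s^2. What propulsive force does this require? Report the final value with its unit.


Propulsive force = mass * acceleration
= 61.2 kg * 4.9 m/s^2
= 299.88 N

299.88 N


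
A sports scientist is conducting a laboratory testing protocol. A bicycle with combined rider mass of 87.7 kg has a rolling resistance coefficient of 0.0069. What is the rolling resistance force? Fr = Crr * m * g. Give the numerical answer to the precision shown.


Fr = 0.0069 * 87.7 * 9.81
= 0.60513 * 9.81
= 5.936 N

5.936 N


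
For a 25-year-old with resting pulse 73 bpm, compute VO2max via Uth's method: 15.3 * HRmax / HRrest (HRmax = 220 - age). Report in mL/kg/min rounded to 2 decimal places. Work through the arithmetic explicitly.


Step 1: HRmax = 220 - 25 = 195 bpm
Step 2: Ratio = 195 / 73 = 2.6712
Step 3: VO2max = 15.3 * 2.6712 = 40.87 mL/kg/min

40.87 mL/kg/min


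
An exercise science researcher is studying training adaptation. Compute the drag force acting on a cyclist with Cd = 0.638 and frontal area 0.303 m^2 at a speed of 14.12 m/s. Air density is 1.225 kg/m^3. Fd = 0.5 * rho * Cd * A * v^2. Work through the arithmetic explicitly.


Step 1: v^2 = 199.3744
Step 2: Fd = 0.5 * 1.225 * 0.638 * 0.303 * 199.3744
= 23.607 N

23.607 N


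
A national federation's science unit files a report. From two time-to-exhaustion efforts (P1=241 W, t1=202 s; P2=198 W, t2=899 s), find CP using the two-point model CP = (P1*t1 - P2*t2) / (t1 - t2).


Work in trial 1 = 48682 J
Work in trial 2 = 178002 J
Delta work = -129320 J
Delta time = -697 s
CP = -129320 / -697 = 185.54 W

185.54 W


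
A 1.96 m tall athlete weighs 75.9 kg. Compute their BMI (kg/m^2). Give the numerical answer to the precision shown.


height^2 = 3.8416 m^2
BMI = 75.9 / 3.8416 = 19.76 kg/m^2

19.76 kg/m^2


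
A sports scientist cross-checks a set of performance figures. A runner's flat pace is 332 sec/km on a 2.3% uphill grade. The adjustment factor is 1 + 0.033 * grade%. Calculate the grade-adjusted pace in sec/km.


Factor = 1 + 0.033 * 2.3 = 1.0759
Adjusted pace = 332 * 1.0759
= 357.2 sec/km

357.2 s/km


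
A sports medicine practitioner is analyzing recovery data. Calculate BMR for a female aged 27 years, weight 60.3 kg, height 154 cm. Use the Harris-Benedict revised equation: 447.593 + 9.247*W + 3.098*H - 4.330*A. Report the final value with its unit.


Substituting values:
W term = 9.247 * 60.3 = 557.5941
H term = 3.098 * 154 = 477.092
A term = 4.330 * 27 = 116.91
BMR = 1365.37 kcal/day

1365.37 kcal/day


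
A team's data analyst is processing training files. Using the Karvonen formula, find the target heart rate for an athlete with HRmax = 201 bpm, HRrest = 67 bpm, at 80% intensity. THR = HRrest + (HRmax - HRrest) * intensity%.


HRR = 201 - 67 = 134
THR = 67 + 134 * 0.8
= 67 + 107.2
= 174.2 bpm

174.2 bpm


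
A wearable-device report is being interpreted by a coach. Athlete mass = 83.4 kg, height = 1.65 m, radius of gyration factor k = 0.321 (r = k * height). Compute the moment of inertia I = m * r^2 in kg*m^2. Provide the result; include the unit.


r = k * height = 0.321 * 1.65 = 0.52965 m
r^2 = 0.52965^2 = 0.280529
I = 83.4 * 0.280529 = 23.396 kg*m^2

23.396 kg*m^2


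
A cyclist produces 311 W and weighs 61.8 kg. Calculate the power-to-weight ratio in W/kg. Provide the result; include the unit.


P/W = power / mass
= 311 / 61.8
= 5.032 W/kg

5.032 W/kg


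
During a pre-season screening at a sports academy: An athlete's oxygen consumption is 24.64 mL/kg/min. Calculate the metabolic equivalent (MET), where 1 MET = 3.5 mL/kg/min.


MET = VO2 / 3.5
= 24.64 / 3.5
= 7.04 METs

7.04 METs


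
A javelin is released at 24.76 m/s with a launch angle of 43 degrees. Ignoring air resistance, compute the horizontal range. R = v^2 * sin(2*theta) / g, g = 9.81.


Launch speed squared = 613.0576
sin(2 * 43 deg) = 0.997564
Range = 613.0576 * 0.997564 / 9.81
= 62.341 m

62.341 m


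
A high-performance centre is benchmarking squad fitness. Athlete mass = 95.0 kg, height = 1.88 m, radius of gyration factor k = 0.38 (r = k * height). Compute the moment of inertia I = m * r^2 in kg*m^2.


r = k * height = 0.38 * 1.88 = 0.7144 m
r^2 = 0.7144^2 = 0.510367
I = 95.0 * 0.510367 = 48.485 kg*m^2

48.485 kg*m^2


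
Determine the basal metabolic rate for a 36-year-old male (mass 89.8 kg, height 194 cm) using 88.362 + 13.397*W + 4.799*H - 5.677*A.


BMR = 88.362 + 13.397*89.8 + 4.799*194 - 5.677*36
= 2018.05 kcal/day

2018.05 kcal/day


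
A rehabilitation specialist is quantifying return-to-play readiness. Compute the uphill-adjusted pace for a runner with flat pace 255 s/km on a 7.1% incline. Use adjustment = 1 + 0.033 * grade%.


Adjustment factor = 1 + 0.033 * 7.1 = 1.2343
Grade-adjusted pace = 255 * 1.2343 = 314.75 s/km

314.75 s/km


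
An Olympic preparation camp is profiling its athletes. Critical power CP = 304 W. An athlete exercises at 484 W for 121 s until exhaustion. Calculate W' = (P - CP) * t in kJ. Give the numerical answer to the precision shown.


P - CP = 484 - 304 = 180 W
W' = 180 * 121 = 21780 J
= 21780 / 1000 = 21.78 kJ

21.78 kJ


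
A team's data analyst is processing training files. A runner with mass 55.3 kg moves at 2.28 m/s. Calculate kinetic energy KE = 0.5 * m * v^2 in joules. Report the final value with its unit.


v^2 = 2.28^2 = 5.1984
KE = 0.5 * 55.3 * 5.1984
= 143.74 J

143.74 J


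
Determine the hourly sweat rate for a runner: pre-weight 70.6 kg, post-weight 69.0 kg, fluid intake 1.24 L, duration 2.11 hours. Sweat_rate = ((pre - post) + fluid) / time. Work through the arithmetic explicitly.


Mass lost = 70.6 - 69.0 = 1.6 kg
Add fluid consumed: 1.6 + 1.24 = 2.84 L total sweat
Sweat rate = 2.84 / 2.11 = 1.346 L/h

1.346 L/h


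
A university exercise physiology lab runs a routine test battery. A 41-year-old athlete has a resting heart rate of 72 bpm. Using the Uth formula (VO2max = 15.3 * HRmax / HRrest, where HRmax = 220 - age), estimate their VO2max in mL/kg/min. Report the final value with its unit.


HRmax = 220 - 41 = 179 bpm
Ratio = HRmax / HRrest = 179 / 72 = 2.4861
VO2max = 15.3 * 2.4861 = 38.04 mL/kg/min

38.04 mL/kg/min


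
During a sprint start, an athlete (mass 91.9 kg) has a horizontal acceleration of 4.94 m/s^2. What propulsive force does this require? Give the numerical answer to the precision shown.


Propulsive force = mass * acceleration
= 91.9 kg * 4.94 m/s^2
= 453.99 N

453.99 N


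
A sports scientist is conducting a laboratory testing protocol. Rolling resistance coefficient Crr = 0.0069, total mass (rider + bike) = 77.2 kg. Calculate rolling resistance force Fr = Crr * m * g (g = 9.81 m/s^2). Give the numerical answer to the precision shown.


Fr = Crr * m * g
= 0.0069 * 77.2 * 9.81
= 5.226 N

5.226 N


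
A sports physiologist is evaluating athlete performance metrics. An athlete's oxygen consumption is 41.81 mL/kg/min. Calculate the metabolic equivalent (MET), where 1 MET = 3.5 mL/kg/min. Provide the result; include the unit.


MET = VO2 / 3.5
= 41.81 / 3.5
= 11.95 METs

11.95 METs


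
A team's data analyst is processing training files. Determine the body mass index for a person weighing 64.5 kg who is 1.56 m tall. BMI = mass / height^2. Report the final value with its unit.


BMI = mass / height^2
= 64.5 / 1.56^2
= 64.5 / 2.4336
= 26.5 kg/m^2

26.5 kg/m^2


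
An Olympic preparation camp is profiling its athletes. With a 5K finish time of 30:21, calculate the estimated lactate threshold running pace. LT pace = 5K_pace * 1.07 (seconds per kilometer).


Race duration = 1821 s for 5 km
Average pace = 1821 / 5 = 364.2 s/km
LT pace = 364.2 * 1.07
= 389.69 s/km

389.69 s/km


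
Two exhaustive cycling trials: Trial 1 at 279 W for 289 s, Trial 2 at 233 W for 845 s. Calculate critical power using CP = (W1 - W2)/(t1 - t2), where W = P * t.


W1 = 279 * 289 = 80631 J
W2 = 233 * 845 = 196885 J
CP = (80631 - 196885) / (289 - 845)
= -116254 / -556
= 209.09 W

209.09 W


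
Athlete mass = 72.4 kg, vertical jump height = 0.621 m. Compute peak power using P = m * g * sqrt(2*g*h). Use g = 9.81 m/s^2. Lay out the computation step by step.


sqrt(2 * 9.81 * 0.621) = sqrt(12.18402) = 3.490562 m/s
P = 72.4 * 9.81 * 3.490562
= 2479.15 W

2479.15 W


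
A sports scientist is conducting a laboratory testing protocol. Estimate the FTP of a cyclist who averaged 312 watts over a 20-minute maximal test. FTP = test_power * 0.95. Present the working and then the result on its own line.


FTP = 312 * 0.95 = 296.4 W

296.4 W


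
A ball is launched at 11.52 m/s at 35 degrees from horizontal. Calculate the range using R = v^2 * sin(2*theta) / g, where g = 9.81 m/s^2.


sin(2 * 35) = sin(70) = 0.939693
v^2 = 11.52^2 = 132.7104
R = 132.7104 * 0.939693 / 9.81
= 12.712 m

12.712 m


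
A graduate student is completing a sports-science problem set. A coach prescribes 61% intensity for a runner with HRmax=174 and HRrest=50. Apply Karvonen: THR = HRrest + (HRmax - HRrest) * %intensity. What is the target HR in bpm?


Heart rate reserve = 174 - 50 = 124
Intensity fraction = 61 / 100 = 0.61
THR = 50 + 124 * 0.61 = 125.64 bpm

125.64 bpm


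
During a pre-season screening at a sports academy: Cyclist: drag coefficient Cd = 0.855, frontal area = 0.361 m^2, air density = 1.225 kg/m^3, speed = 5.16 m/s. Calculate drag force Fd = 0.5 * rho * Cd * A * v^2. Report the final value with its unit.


v^2 = 5.16^2 = 26.6256
Fd = 0.5 * 1.225 * 0.855 * 0.361 * 26.6256
= 5.034 N

5.034 N


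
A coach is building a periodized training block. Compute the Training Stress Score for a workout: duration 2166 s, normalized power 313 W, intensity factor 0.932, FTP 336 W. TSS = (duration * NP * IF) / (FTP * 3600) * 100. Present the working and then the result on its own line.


Product = 2166 * 313 * 0.932 = 631856.856
Base = 336 * 3600 = 1209600
TSS = 631856.856 / 1209600 * 100 = 52.24

52.24 TSS


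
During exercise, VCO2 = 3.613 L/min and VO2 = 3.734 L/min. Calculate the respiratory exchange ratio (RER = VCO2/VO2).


RER = VCO2 / VO2
= 3.613 / 3.734
= 0.9676

0.9676


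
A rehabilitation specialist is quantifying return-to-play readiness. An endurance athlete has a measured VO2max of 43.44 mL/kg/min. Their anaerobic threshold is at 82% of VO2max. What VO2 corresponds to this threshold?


Anaerobic threshold VO2 = VO2max * 82%
= 43.44 * 0.82
= 35.62 mL/kg/min

35.62 mL/kg/min


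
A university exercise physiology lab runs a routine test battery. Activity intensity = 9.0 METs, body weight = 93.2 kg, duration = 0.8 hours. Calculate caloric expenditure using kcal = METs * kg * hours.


kcal = 9.0 * 93.2 * 0.8
= 838.8 * 0.8
= 671.04 kcal

671.04 kcal


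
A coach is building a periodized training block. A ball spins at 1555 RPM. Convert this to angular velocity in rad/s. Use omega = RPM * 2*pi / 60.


omega = 1555 * 2 * pi / 60
= 1555 * 6.28318531 / 60
= 9770.353 / 60
= 162.839 rad/s

162.839 rad/s


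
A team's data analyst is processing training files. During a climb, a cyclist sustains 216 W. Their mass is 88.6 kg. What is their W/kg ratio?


Power-to-weight = 216 W / 88.6 kg
= 2.438 W/kg

2.438 W/kg


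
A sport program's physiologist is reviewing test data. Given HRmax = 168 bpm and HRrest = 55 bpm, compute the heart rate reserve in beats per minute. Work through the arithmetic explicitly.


Heart rate reserve = maximum HR minus resting HR
HRR = 168 - 55 = 113 bpm

113 bpm


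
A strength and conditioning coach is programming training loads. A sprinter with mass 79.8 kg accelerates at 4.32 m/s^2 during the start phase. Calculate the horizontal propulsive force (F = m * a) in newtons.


F = m * a
= 79.8 * 4.32
= 344.74 N

344.74 N


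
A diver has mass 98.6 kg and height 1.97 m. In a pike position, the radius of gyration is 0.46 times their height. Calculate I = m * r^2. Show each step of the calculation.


r = 0.46 * 1.97 = 0.9062 m
I = m * r^2 = 98.6 * 0.821198 = 80.97 kg*m^2

80.97 kg*m^2


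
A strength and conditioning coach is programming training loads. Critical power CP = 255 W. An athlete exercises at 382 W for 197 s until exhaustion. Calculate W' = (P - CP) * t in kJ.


P - CP = 382 - 255 = 127 W
W' = 127 * 197 = 25019 J
= 25019 / 1000 = 25.019 kJ

25.019 kJ


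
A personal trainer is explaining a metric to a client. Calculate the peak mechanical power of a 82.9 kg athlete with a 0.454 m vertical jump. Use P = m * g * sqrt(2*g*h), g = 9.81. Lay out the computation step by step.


First, sqrt(2gh) = sqrt(2 * 9.81 * 0.454)
= sqrt(8.90748) = 2.98454 m/s
Power = 82.9 * 9.81 * 2.98454 = 2427.17 W

2427.17 W


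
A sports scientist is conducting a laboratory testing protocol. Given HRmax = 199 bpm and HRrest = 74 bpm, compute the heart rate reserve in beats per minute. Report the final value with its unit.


Heart rate reserve = maximum HR minus resting HR
HRR = 199 - 74 = 125 bpm

125 bpm


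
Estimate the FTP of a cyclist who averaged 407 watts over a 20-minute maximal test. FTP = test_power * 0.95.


FTP = 407 * 0.95 = 386.65 W

386.65 W


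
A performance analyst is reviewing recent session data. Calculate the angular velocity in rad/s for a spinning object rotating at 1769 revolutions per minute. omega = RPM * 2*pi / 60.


omega = RPM * 2*pi / 60
= 1769 * 6.28318531 / 60
= 185.249 rad/s

185.249 rad/s


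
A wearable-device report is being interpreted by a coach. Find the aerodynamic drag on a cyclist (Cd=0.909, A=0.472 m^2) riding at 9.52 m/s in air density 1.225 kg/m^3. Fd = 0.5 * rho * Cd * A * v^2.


Fd = 0.5 * 1.225 * 0.909 * 0.472 * 9.52^2
= 0.5 * 1.225 * 0.909 * 0.472 * 90.6304
= 23.817 N

23.817 N


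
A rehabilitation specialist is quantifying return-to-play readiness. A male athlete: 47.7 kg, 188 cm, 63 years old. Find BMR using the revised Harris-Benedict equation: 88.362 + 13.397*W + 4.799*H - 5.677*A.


Intercept = 88.362
Weight contribution = 13.397 * 47.7 = 639.0369
Height contribution = 4.799 * 188 = 902.212
Age contribution = 5.677 * 63 = 357.651
BMR = 88.362 + 639.0369 + 902.212 - 357.651
= 1271.96 kcal/day

1271.96 kcal/day


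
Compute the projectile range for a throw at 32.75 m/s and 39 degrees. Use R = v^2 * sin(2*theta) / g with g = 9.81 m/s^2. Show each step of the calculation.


Two times the angle = 78 degrees
sin(78) = 0.978148
R = 1072.5625 * 0.978148 / 9.81 = 106.944 m

106.944 m


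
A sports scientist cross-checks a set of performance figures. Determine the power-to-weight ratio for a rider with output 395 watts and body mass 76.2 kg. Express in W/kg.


P/W = 395 / 76.2 = 5.184 W/kg

5.184 W/kg


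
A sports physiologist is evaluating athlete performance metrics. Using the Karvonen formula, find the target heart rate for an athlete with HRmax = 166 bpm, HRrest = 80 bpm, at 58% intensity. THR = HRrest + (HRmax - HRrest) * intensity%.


HRR = 166 - 80 = 86
THR = 80 + 86 * 0.58
= 80 + 49.88
= 129.88 bpm

129.88 bpm


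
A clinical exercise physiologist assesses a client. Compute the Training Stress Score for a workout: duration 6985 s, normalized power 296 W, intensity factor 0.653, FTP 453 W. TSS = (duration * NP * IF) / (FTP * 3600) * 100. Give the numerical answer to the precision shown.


Product = 6985 * 296 * 0.653 = 1350116.68
Base = 453 * 3600 = 1630800
TSS = 1350116.68 / 1630800 * 100 = 82.79

82.79 TSS


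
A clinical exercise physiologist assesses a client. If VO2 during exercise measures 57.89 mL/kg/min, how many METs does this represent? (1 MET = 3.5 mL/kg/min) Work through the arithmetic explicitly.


METs = VO2 / 3.5 = 57.89 / 3.5 = 16.54

16.54 METs


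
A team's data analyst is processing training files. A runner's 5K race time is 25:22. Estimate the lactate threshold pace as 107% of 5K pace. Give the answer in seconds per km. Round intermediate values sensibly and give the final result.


Total race time = 25*60 + 22 = 1522 seconds
5K pace = 1522 / 5 = 304.4 sec/km
LT pace = 304.4 * 1.07 = 325.71 sec/km

325.71 s/km


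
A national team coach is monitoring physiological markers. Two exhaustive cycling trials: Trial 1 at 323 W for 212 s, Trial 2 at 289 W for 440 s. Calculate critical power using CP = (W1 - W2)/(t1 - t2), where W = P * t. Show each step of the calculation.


W1 = 323 * 212 = 68476 J
W2 = 289 * 440 = 127160 J
CP = (68476 - 127160) / (212 - 440)
= -58684 / -228
= 257.39 W

257.39 W


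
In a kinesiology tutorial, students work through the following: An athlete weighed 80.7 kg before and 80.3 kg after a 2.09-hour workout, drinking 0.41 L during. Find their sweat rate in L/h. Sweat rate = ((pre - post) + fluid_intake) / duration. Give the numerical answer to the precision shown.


Body mass change = 0.4 kg
Total sweat loss = 0.4 + 0.41 = 0.81 L
Rate = 0.81 / 2.09 = 0.388 L/h

0.388 L/h


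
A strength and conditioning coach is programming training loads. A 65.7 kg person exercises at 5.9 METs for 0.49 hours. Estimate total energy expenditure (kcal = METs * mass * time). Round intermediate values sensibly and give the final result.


Energy = METs * mass(kg) * time(h)
= 5.9 * 65.7 * 0.49
= 189.94 kcal

189.94 kcal


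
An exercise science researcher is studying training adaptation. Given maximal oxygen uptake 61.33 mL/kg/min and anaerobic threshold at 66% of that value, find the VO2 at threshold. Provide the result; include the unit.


Percentage as decimal = 0.66
VO2 at AT = 61.33 * 0.66 = 40.48 mL/kg/min

40.48 mL/kg/min


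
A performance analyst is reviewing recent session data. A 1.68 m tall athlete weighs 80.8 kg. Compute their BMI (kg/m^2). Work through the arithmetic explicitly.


height^2 = 2.8224 m^2
BMI = 80.8 / 2.8224 = 28.63 kg/m^2

28.63 kg/m^2


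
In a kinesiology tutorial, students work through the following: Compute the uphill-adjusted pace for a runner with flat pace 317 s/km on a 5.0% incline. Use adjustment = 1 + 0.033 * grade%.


Adjustment factor = 1 + 0.033 * 5.0 = 1.165
Grade-adjusted pace = 317 * 1.165 = 369.31 s/km

369.31 s/km


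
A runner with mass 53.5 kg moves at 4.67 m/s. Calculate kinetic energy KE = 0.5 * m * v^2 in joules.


v^2 = 4.67^2 = 21.8089
KE = 0.5 * 53.5 * 21.8089
= 583.39 J

583.39 J


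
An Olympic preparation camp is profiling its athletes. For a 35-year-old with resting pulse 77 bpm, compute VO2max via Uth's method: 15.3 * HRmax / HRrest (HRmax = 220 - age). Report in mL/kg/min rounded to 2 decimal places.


Step 1: HRmax = 220 - 35 = 185 bpm
Step 2: Ratio = 185 / 77 = 2.4026
Step 3: VO2max = 15.3 * 2.4026 = 36.76 mL/kg/min

36.76 mL/kg/min


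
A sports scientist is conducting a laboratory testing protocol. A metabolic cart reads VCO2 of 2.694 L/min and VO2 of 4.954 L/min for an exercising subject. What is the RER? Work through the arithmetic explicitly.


RER = VCO2 / VO2 = 2.694 / 4.954 = 0.5438

0.5438


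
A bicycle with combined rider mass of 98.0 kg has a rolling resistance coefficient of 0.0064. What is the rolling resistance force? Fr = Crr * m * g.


Fr = 0.0064 * 98.0 * 9.81
= 0.6272 * 9.81
= 6.153 N

6.153 N


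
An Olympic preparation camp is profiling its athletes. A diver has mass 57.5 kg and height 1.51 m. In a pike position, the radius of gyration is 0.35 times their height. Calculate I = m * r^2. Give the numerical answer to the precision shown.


r = 0.35 * 1.51 = 0.5285 m
I = m * r^2 = 57.5 * 0.279312 = 16.06 kg*m^2

16.06 kg*m^2


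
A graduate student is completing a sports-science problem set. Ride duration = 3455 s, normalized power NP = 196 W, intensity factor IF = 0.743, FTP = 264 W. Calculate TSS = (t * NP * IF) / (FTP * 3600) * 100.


Numerator = 3455 * 196 * 0.743 = 503144.74
Denominator = 264 * 3600 = 950400
TSS = 503144.74 / 950400 * 100
= 52.94

52.94 TSS


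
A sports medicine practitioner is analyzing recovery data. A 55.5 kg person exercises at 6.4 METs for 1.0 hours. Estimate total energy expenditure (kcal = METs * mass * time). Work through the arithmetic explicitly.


Energy = METs * mass(kg) * time(h)
= 6.4 * 55.5 * 1.0
= 355.2 kcal

355.2 kcal


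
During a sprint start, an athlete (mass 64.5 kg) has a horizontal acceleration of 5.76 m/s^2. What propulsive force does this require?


Propulsive force = mass * acceleration
= 64.5 kg * 5.76 m/s^2
= 371.52 N

371.52 N


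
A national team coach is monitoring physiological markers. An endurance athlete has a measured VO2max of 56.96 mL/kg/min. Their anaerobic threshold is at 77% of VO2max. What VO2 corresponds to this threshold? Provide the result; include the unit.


Anaerobic threshold VO2 = VO2max * 77%
= 56.96 * 0.77
= 43.86 mL/kg/min

43.86 mL/kg/min


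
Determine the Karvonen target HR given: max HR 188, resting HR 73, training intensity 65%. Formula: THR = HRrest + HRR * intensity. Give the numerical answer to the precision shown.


HRR = HRmax - HRrest = 188 - 73 = 115
THR = 73 + 115 * 0.65
= 147.75 bpm

147.75 bpm


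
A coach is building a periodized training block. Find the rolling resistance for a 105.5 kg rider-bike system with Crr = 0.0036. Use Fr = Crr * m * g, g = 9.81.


m * g = 105.5 * 9.81 = 1034.955 N
Fr = 0.0036 * 1034.955 = 3.726 N

3.726 N


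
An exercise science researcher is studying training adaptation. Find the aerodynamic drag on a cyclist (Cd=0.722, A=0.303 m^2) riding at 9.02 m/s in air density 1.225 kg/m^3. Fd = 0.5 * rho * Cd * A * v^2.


Fd = 0.5 * 1.225 * 0.722 * 0.303 * 9.02^2
= 0.5 * 1.225 * 0.722 * 0.303 * 81.3604
= 10.902 N

10.902 N


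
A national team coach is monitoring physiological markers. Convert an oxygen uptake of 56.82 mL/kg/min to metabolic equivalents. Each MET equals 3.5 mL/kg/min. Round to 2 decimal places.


One MET = 3.5 mL/kg/min
Number of METs = 56.82 / 3.5
= 16.23 METs

16.23 METs


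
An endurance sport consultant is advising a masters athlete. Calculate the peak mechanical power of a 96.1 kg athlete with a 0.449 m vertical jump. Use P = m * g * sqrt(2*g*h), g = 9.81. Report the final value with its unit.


First, sqrt(2gh) = sqrt(2 * 9.81 * 0.449)
= sqrt(8.80938) = 2.96806 m/s
Power = 96.1 * 9.81 * 2.96806 = 2798.11 W

2798.11 W


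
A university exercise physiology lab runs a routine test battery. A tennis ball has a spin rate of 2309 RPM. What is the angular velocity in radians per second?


Convert RPM to rad/s: multiply by 2*pi and divide by 60
omega = 2309 * 2 * pi / 60
= 241.798 rad/s

241.798 rad/s


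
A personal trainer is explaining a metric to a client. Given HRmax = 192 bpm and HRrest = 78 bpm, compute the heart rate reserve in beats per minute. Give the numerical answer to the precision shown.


Heart rate reserve = maximum HR minus resting HR
HRR = 192 - 78 = 114 bpm

114 bpm


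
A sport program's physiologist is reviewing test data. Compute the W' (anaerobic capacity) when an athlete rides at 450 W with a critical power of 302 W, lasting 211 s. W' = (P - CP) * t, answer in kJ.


Above-CP power = 148 W
Duration = 211 s
W' = 148 * 211 = 31228 J
Convert: 31228 / 1000 = 31.228 kJ

31.228 kJ


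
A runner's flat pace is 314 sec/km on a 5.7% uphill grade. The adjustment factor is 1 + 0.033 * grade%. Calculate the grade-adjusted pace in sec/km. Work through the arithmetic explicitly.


Factor = 1 + 0.033 * 5.7 = 1.1881
Adjusted pace = 314 * 1.1881
= 373.06 sec/km

373.06 s/km


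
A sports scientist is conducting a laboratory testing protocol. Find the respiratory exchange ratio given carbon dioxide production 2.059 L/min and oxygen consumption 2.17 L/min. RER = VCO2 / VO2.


VCO2 = 2.059 L/min
VO2 = 2.17 L/min
RER = 2.059 / 2.17 = 0.9488

0.9488


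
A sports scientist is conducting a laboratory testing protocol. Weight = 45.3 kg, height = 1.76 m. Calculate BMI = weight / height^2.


height^2 = 1.76^2 = 3.0976
BMI = 45.3 / 3.0976 = 14.62 kg/m^2

14.62 kg/m^2


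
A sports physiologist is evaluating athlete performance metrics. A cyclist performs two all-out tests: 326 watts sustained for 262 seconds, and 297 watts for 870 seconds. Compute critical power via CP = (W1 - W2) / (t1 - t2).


W1 = P1 * t1 = 326 * 262 = 85412 J
W2 = P2 * t2 = 297 * 870 = 258390 J
CP = (85412 - 258390) / (262 - 870)
= 284.5 W

284.5 W


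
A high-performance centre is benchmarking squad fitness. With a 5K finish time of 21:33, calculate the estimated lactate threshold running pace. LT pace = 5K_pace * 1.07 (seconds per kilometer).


Race duration = 1293 s for 5 km
Average pace = 1293 / 5 = 258.6 s/km
LT pace = 258.6 * 1.07
= 276.7 s/km

276.7 s/km


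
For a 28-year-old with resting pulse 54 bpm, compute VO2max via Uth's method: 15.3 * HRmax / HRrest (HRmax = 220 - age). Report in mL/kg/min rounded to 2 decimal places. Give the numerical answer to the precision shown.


Step 1: HRmax = 220 - 28 = 192 bpm
Step 2: Ratio = 192 / 54 = 3.5556
Step 3: VO2max = 15.3 * 3.5556 = 54.4 mL/kg/min

54.4 mL/kg/min


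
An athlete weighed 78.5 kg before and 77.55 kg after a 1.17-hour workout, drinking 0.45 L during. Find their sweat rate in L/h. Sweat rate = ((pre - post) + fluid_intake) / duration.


Body mass change = 0.95 kg
Total sweat loss = 0.95 + 0.45 = 1.4 L
Rate = 1.4 / 1.17 = 1.197 L/h

1.197 L/h


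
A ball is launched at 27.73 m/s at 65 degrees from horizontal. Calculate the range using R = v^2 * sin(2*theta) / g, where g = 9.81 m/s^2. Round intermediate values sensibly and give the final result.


sin(2 * 65) = sin(130) = 0.766044
v^2 = 27.73^2 = 768.9529
R = 768.9529 * 0.766044 / 9.81
= 60.046 m

60.046 m


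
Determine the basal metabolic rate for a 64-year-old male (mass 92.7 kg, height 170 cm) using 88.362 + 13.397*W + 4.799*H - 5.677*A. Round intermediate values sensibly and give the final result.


BMR = 88.362 + 13.397*92.7 + 4.799*170 - 5.677*64
= 1782.77 kcal/day

1782.77 kcal/day


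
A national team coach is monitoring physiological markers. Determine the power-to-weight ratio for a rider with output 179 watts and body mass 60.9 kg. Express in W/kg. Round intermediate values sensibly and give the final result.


P/W = 179 / 60.9 = 2.939 W/kg

2.939 W/kg


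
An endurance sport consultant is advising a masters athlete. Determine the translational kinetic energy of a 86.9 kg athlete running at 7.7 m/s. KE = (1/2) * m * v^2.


KE = 0.5 * m * v^2
= 0.5 * 86.9 * 7.7^2
= 0.5 * 86.9 * 59.29
= 2576.15 J

2576.15 J


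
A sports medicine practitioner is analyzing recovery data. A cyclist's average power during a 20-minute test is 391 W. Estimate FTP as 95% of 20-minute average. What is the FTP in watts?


FTP = 20-min power * 0.95
= 391 * 0.95
= 371.45 W

371.45 W


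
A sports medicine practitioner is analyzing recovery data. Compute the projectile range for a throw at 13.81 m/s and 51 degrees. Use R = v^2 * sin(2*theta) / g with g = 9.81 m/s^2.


Two times the angle = 102 degrees
sin(102) = 0.978148
R = 190.7161 * 0.978148 / 9.81 = 19.016 m

19.016 m


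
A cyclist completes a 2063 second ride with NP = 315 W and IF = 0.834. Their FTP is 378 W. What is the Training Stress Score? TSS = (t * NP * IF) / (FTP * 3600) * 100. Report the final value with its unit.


t * NP * IF = 2063 * 315 * 0.834 = 541970.73
FTP * 3600 = 1360800
TSS = (541970.73 / 1360800) * 100 = 39.83

39.83 TSS


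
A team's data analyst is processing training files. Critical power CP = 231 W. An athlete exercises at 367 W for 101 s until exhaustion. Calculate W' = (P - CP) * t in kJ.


P - CP = 367 - 231 = 136 W
W' = 136 * 101 = 13736 J
= 13736 / 1000 = 13.736 kJ

13.736 kJ


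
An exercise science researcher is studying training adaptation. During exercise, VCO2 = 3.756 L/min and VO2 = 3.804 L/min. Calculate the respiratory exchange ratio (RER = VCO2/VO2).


RER = VCO2 / VO2
= 3.756 / 3.804
= 0.9874

0.9874


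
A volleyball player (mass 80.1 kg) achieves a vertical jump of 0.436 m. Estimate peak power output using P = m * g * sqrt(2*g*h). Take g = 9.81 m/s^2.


2 * g * h = 2 * 9.81 * 0.436 = 8.55432
sqrt(8.55432) = 2.924777 m/s
P = 80.1 * 9.81 * 2.924777 = 2298.23 W

2298.23 W


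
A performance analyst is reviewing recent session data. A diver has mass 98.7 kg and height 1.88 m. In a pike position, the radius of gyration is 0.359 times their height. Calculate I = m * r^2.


r = 0.359 * 1.88 = 0.67492 m
I = m * r^2 = 98.7 * 0.455517 = 44.96 kg*m^2

44.96 kg*m^2


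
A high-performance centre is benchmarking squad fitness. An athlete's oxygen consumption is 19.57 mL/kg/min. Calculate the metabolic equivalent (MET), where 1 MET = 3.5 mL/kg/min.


MET = VO2 / 3.5
= 19.57 / 3.5
= 5.59 METs

5.59 METs


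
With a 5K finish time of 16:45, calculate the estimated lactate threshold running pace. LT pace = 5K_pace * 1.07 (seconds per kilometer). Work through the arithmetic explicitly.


Race duration = 1005 s for 5 km
Average pace = 1005 / 5 = 201.0 s/km
LT pace = 201.0 * 1.07
= 215.07 s/km

215.07 s/km


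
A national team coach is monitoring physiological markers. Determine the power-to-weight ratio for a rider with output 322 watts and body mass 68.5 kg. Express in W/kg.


P/W = 322 / 68.5 = 4.701 W/kg

4.701 W/kg


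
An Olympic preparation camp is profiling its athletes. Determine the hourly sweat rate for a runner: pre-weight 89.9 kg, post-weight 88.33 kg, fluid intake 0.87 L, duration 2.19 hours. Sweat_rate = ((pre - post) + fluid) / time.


Mass lost = 89.9 - 88.33 = 1.57 kg
Add fluid consumed: 1.57 + 0.87 = 2.44 L total sweat
Sweat rate = 2.44 / 2.19 = 1.114 L/h

1.114 L/h


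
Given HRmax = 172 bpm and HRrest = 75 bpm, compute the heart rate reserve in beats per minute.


Heart rate reserve = maximum HR minus resting HR
HRR = 172 - 75 = 97 bpm

97 bpm


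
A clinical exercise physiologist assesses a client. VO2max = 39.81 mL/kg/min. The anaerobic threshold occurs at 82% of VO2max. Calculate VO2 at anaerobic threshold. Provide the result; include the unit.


AT fraction = 82 / 100 = 0.82
AT VO2 = 39.81 * 0.82
= 32.64 mL/kg/min

32.64 mL/kg/min


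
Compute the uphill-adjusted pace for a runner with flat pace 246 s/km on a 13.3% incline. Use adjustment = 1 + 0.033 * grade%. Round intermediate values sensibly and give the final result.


Adjustment factor = 1 + 0.033 * 13.3 = 1.4389
Grade-adjusted pace = 246 * 1.4389 = 353.97 s/km

353.97 s/km


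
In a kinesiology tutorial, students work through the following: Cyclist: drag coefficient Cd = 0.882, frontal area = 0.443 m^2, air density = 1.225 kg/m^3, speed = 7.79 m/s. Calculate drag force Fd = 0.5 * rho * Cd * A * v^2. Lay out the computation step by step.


v^2 = 7.79^2 = 60.6841
Fd = 0.5 * 1.225 * 0.882 * 0.443 * 60.6841
= 14.523 N

14.523 N


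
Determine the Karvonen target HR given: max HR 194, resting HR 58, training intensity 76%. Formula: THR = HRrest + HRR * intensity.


HRR = HRmax - HRrest = 194 - 58 = 136
THR = 58 + 136 * 0.76
= 161.36 bpm

161.36 bpm


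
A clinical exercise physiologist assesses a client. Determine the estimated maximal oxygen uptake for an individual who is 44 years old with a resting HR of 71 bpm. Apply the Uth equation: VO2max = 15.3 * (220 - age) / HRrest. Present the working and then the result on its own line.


HRmax = 220 - 44 = 176
VO2max = 15.3 * (176 / 71)
= 15.3 * 2.4789
= 37.93 mL/kg/min

37.93 mL/kg/min


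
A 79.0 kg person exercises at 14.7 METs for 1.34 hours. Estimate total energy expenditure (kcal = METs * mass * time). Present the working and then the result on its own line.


Energy = METs * mass(kg) * time(h)
= 14.7 * 79.0 * 1.34
= 1556.14 kcal

1556.14 kcal


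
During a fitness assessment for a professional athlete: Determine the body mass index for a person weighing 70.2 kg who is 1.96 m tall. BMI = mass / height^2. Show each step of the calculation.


BMI = mass / height^2
= 70.2 / 1.96^2
= 70.2 / 3.8416
= 18.27 kg/m^2

18.27 kg/m^2


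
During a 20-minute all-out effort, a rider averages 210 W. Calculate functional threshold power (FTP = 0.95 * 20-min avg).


FTP = 0.95 * 210
= 199.5 W

199.5 W


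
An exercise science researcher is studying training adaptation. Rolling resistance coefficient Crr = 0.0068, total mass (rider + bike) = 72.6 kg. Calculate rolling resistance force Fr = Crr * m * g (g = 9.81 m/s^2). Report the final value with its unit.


Fr = Crr * m * g
= 0.0068 * 72.6 * 9.81
= 4.843 N

4.843 N


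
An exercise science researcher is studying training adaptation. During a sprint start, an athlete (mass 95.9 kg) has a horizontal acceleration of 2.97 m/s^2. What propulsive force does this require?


Propulsive force = mass * acceleration
= 95.9 kg * 2.97 m/s^2
= 284.82 N

284.82 N


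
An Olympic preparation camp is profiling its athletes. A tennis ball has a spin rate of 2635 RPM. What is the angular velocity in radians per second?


Convert RPM to rad/s: multiply by 2*pi and divide by 60
omega = 2635 * 2 * pi / 60
= 275.937 rad/s

275.937 rad/s
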